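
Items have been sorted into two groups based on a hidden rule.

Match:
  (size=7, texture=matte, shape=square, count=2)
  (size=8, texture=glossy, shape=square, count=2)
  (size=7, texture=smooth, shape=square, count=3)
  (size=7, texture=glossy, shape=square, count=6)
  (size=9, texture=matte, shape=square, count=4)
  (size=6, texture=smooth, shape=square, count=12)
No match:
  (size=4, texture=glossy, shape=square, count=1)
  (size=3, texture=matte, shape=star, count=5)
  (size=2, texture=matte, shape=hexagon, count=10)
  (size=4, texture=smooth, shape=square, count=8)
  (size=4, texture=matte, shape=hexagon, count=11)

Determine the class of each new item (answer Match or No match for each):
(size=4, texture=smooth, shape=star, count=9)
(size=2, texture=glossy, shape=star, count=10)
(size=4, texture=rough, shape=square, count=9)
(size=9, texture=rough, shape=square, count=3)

Every 'Match' example satisfies: size ≥ 6. None of the 'No match' examples do.

No match, No match, No match, Match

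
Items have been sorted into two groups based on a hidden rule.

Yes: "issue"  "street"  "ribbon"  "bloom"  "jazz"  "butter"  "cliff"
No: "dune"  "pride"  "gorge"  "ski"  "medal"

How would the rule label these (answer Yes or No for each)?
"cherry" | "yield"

The pattern is that an item is 'Yes' exactly when: has a double letter.
"cherry": 'rr' doubled — passes, so Yes.
"yield": no doubled letter — lacks this property, so No.

Yes, No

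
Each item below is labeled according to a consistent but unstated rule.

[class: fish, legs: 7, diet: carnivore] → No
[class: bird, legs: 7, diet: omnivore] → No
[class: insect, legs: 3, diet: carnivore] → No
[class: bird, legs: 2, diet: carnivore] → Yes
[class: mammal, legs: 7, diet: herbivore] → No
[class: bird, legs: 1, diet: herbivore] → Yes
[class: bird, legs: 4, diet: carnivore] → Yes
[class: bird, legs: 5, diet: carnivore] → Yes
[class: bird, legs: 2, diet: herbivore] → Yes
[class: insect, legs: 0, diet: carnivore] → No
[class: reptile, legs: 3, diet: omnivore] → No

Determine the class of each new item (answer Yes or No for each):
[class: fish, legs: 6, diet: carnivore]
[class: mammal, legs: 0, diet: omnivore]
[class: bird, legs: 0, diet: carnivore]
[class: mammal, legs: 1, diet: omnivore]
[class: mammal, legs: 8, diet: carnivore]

Rule: class is bird AND legs ≤ 5. This holds for each 'Yes' example and fails for each 'No' one.

No, No, Yes, No, No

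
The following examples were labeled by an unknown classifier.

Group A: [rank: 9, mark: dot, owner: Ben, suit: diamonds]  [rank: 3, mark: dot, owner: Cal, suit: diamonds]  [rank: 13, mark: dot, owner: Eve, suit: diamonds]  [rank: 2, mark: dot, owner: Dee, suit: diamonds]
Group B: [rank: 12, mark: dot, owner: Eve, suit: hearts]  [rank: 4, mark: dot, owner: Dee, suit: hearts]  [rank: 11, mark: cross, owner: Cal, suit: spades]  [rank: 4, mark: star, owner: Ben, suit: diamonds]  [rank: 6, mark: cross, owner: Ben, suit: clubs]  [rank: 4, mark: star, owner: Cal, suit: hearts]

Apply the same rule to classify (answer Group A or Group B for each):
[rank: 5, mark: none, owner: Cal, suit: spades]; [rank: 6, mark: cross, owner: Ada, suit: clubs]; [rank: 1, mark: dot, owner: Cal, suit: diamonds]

Group B, Group B, Group A

Every 'Group A' example satisfies: suit is diamonds AND mark is dot. None of the 'Group B' examples do.
[rank: 5, mark: none, owner: Cal, suit: spades]: suit is spades, mark is none, doesn't match → Group B. [rank: 6, mark: cross, owner: Ada, suit: clubs]: suit is clubs, mark is cross, doesn't match → Group B. [rank: 1, mark: dot, owner: Cal, suit: diamonds]: suit is diamonds, mark is dot, checks out → Group A.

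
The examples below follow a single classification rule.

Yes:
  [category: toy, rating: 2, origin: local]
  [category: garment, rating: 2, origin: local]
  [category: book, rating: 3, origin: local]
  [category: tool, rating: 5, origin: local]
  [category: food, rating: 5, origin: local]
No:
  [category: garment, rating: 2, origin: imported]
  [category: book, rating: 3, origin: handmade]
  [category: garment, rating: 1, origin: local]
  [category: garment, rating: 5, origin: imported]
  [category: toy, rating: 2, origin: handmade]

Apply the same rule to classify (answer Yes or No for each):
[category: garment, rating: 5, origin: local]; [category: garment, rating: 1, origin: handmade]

The classifier is using: origin is local AND rating ≥ 2.
[category: garment, rating: 5, origin: local] → origin is local, rating = 5 → Yes.
[category: garment, rating: 1, origin: handmade] → origin is handmade, rating = 1 → No.

Yes, No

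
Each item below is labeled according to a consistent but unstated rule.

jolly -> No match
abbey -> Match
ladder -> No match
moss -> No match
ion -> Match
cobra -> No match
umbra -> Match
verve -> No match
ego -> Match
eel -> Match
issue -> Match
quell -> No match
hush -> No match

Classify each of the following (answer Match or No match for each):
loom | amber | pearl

Comparing the two groups points to one rule — starts with a vowel.

No match, Match, No match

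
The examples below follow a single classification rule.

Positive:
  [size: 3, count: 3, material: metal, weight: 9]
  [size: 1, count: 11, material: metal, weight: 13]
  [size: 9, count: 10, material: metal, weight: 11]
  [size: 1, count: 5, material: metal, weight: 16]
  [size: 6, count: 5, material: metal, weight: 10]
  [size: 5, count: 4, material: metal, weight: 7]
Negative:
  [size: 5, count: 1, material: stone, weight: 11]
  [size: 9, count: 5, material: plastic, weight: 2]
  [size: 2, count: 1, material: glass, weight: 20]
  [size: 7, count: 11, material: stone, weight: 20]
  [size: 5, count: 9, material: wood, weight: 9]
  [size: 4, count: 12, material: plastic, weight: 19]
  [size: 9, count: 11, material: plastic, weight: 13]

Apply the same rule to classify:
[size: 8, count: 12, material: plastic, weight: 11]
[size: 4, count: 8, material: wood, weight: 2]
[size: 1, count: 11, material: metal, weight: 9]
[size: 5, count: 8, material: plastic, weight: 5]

Comparing the two groups points to one rule — material is metal.

Negative, Negative, Positive, Negative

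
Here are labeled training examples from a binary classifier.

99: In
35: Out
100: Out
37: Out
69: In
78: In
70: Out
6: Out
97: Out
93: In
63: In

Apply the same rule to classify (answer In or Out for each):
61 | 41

Out, Out

The simplest hypothesis consistent with all the labels is: multiple of 3 AND at least 35.
61: 61 = 3·20 + 1, 61 ≥ 35, doesn't qualify → Out.
41: 41 = 3·13 + 2, 41 ≥ 35, doesn't qualify → Out.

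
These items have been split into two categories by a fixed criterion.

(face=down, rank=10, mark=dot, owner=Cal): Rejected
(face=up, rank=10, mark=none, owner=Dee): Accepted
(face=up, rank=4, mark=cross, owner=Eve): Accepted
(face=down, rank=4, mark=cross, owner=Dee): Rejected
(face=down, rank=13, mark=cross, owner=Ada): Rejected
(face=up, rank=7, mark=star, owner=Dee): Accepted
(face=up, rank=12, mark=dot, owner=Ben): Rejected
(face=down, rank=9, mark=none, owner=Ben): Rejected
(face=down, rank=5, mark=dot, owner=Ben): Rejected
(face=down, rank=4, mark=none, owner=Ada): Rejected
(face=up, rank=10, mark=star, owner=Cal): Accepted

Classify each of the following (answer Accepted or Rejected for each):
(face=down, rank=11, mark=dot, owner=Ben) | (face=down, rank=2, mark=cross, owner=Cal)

Rejected, Rejected

Every 'Accepted' example satisfies: face is up AND rank ≤ 10. None of the 'Rejected' examples do.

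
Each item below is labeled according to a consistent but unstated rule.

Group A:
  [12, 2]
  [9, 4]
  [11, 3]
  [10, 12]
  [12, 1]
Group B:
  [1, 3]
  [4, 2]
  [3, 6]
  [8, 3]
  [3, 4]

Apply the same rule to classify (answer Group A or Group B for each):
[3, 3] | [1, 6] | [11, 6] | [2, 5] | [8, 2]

Group B, Group B, Group A, Group B, Group B

'Group A' ⟺ sum ≥ 13.
[3, 3]: Group B (3+3 = 6). [1, 6]: Group B (1+6 = 7). [11, 6]: Group A (11+6 = 17). [2, 5]: Group B (2+5 = 7). [8, 2]: Group B (8+2 = 10).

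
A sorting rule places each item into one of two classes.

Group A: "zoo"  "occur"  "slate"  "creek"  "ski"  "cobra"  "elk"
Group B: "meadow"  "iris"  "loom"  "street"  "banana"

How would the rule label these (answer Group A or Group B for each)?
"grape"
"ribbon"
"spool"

The classifier is using: odd length.
"grape" — length 5, hence Group A.
"ribbon" — length 6, hence Group B.
"spool" — length 5, hence Group A.

Group A, Group B, Group A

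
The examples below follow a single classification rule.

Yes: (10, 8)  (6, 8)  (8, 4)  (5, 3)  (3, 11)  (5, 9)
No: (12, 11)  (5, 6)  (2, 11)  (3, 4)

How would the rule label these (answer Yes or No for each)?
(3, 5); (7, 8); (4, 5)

Yes, No, No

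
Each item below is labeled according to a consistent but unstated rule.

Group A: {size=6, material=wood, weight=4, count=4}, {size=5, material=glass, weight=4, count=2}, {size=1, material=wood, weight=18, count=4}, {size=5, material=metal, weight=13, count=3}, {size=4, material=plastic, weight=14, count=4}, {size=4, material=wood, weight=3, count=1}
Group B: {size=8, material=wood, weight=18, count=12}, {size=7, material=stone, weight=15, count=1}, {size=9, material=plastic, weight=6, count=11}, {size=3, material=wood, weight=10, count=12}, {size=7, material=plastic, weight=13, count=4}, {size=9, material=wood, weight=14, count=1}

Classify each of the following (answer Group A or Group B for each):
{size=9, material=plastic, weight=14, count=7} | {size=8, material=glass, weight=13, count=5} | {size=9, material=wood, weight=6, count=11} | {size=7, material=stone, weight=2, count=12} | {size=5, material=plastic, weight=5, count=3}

Group B, Group B, Group B, Group B, Group A

The common property of the 'Group A' items is: size ≤ 6 AND count ≤ 4. No 'Group B' item has it.
{size=9, material=plastic, weight=14, count=7}: size = 9, count = 7, does not fit → Group B.
{size=8, material=glass, weight=13, count=5}: size = 8, count = 5, does not fit → Group B.
{size=9, material=wood, weight=6, count=11}: size = 9, count = 11, does not fit → Group B.
{size=7, material=stone, weight=2, count=12}: size = 7, count = 12, does not fit → Group B.
{size=5, material=plastic, weight=5, count=3}: size = 5, count = 3, passes → Group A.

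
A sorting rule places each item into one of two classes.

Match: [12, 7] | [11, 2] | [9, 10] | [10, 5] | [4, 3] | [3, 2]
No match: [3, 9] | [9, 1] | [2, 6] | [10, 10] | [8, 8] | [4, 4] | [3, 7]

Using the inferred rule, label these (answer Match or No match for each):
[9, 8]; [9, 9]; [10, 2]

Match, No match, No match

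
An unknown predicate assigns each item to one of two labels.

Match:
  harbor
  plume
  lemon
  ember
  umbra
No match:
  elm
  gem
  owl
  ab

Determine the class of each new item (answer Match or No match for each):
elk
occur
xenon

One predicate separates the groups cleanly: length ≥ 5.
No match: elk, since length 3.
Match: occur, since length 5.
Match: xenon, since length 5.

No match, Match, Match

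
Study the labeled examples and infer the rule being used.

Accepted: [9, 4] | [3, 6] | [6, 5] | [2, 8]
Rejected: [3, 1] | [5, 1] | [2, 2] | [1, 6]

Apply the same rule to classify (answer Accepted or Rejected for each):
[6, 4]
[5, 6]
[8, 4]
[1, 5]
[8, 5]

Rule: sum ≥ 9. This holds for each 'Accepted' example and fails for each 'Rejected' one.
[6, 4] → 6+4 = 10 → Accepted. [5, 6] → 5+6 = 11 → Accepted. [8, 4] → 8+4 = 12 → Accepted. [1, 5] → 1+5 = 6 → Rejected. [8, 5] → 8+5 = 13 → Accepted.

Accepted, Accepted, Accepted, Rejected, Accepted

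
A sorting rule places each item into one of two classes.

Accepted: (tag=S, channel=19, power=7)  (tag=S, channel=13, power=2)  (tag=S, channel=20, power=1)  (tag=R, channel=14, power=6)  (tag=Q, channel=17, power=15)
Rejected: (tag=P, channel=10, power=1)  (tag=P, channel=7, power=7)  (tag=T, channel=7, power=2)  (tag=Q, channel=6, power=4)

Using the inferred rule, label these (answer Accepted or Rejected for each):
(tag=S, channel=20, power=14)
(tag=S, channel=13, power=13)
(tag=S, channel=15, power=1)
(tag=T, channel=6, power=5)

Accepted, Accepted, Accepted, Rejected

All 'Accepted' examples share one property — channel ≥ 13 — and every 'Rejected' example lacks it.
Accepted: (tag=S, channel=20, power=14), since channel = 20. Accepted: (tag=S, channel=13, power=13), since channel = 13. Accepted: (tag=S, channel=15, power=1), since channel = 15. Rejected: (tag=T, channel=6, power=5), since channel = 6.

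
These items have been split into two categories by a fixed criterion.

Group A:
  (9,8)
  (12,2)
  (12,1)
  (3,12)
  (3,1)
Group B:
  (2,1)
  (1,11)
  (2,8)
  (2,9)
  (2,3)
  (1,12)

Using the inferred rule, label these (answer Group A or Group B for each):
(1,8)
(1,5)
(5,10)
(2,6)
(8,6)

The simplest hypothesis consistent with all the labels is: first ≥ 3.
(1,8) → first 1 → Group B.
(1,5) → first 1 → Group B.
(5,10) → first 5 → Group A.
(2,6) → first 2 → Group B.
(8,6) → first 8 → Group A.

Group B, Group B, Group A, Group B, Group A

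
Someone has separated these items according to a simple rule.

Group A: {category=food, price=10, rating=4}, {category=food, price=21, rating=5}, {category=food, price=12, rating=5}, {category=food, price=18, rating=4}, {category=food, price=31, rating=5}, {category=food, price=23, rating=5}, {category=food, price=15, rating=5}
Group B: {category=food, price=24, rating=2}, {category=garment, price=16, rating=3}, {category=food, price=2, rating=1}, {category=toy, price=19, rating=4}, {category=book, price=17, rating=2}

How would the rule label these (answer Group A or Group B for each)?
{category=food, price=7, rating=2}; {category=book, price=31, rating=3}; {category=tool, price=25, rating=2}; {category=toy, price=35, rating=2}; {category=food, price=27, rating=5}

One predicate separates the groups cleanly: category is food AND rating ≥ 3.
Group B: {category=food, price=7, rating=2}, since category is food, rating = 2. Group B: {category=book, price=31, rating=3}, since category is book, rating = 3. Group B: {category=tool, price=25, rating=2}, since category is tool, rating = 2. Group B: {category=toy, price=35, rating=2}, since category is toy, rating = 2. Group A: {category=food, price=27, rating=5}, since category is food, rating = 5.

Group B, Group B, Group B, Group B, Group A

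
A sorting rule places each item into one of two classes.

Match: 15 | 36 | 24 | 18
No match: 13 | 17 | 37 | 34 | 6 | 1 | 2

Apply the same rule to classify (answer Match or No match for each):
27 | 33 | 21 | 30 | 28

Match, Match, Match, Match, No match

The simplest hypothesis consistent with all the labels is: multiple of 3 AND at least 13.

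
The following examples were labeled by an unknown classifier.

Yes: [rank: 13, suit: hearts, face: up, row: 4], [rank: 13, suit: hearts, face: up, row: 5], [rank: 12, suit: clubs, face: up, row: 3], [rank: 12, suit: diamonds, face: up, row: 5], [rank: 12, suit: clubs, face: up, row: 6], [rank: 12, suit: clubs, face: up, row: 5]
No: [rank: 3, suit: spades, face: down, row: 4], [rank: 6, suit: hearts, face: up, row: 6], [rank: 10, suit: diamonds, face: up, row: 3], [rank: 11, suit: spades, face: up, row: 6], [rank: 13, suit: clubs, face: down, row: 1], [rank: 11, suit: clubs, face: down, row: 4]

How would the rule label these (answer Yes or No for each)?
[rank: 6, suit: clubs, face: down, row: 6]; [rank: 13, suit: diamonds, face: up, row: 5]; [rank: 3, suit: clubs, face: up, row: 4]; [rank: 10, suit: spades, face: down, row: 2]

No, Yes, No, No

The common property of the 'Yes' items is: face is up AND rank ≥ 12. No 'No' item has it.
[rank: 6, suit: clubs, face: down, row: 6]: face is down, rank = 6, lacks this property → No. [rank: 13, suit: diamonds, face: up, row: 5]: face is up, rank = 13, qualifies → Yes. [rank: 3, suit: clubs, face: up, row: 4]: face is up, rank = 3, lacks this property → No. [rank: 10, suit: spades, face: down, row: 2]: face is down, rank = 10, lacks this property → No.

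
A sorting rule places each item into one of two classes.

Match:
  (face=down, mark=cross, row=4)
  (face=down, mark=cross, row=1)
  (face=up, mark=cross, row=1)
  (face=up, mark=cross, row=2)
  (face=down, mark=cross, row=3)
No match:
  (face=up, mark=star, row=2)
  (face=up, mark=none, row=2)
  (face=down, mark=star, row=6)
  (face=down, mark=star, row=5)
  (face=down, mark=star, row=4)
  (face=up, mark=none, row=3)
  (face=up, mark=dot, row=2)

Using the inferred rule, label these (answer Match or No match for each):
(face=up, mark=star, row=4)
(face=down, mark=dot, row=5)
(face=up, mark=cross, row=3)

The classifier is using: mark is cross.
No match: (face=up, mark=star, row=4), since mark is star. No match: (face=down, mark=dot, row=5), since mark is dot. Match: (face=up, mark=cross, row=3), since mark is cross.

No match, No match, Match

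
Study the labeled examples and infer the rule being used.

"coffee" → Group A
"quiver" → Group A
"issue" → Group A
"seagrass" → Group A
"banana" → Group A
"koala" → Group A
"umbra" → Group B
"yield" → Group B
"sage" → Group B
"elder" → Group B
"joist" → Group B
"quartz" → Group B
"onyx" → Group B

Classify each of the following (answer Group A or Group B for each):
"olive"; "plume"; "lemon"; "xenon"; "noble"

Group A, Group B, Group B, Group B, Group B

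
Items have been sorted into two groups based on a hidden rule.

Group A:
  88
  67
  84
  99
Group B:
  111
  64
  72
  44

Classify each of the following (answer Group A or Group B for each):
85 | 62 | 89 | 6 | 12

Group A, Group B, Group A, Group B, Group B

The common property of the 'Group A' items is: digit sum ≥ 11. No 'Group B' item has it.
85 → digit sum 8+5 = 13 → Group A.
62 → digit sum 6+2 = 8 → Group B.
89 → digit sum 8+9 = 17 → Group A.
6 → digit sum 6 → Group B.
12 → digit sum 1+2 = 3 → Group B.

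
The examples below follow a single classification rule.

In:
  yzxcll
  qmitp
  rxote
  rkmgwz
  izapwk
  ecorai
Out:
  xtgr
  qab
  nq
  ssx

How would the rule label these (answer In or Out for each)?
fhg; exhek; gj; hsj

Out, In, Out, Out

The rule appears to be: length ≥ 5.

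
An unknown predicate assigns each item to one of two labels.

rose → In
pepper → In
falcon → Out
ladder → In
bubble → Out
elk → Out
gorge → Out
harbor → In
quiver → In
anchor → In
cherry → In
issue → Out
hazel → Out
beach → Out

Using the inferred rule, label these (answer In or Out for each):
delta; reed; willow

One predicate separates the groups cleanly: even length AND contains 'r'.

Out, In, Out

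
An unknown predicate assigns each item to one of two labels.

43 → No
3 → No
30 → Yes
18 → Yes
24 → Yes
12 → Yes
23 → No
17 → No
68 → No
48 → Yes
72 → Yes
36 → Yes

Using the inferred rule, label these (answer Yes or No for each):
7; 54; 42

No, Yes, Yes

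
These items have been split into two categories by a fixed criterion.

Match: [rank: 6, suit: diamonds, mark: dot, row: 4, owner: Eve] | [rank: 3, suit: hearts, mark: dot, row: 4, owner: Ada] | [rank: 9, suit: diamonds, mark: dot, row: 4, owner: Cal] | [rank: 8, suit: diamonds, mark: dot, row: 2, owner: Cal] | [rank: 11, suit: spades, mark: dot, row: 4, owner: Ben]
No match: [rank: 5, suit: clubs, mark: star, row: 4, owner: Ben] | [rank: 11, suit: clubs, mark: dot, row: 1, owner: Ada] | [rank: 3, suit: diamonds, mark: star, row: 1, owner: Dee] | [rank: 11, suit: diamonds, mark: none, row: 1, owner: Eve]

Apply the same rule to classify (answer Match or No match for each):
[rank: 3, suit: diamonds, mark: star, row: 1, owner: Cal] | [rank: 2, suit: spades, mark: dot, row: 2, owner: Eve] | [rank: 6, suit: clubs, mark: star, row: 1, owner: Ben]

The classifier is using: mark is dot AND row ≥ 2.

No match, Match, No match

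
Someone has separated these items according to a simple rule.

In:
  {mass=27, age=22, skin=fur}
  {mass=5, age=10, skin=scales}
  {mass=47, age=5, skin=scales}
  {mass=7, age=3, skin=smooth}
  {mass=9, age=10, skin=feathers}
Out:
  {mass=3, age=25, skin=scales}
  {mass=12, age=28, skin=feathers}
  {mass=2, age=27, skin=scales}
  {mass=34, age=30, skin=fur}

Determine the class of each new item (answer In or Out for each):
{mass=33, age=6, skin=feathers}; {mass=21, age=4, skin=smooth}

In, In

The distinguishing property — age ≤ 22 — holds for all the 'In' cases and none of the 'Out' cases.
{mass=33, age=6, skin=feathers}: In (age = 6).
{mass=21, age=4, skin=smooth}: In (age = 4).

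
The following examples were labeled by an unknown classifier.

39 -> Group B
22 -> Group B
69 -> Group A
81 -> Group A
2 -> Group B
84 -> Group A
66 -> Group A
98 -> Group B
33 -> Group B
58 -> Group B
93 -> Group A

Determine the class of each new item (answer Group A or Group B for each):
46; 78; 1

Group B, Group A, Group B

The distinguishing property — multiple of 3 AND at least 58 — holds for all the 'Group A' cases and none of the 'Group B' cases.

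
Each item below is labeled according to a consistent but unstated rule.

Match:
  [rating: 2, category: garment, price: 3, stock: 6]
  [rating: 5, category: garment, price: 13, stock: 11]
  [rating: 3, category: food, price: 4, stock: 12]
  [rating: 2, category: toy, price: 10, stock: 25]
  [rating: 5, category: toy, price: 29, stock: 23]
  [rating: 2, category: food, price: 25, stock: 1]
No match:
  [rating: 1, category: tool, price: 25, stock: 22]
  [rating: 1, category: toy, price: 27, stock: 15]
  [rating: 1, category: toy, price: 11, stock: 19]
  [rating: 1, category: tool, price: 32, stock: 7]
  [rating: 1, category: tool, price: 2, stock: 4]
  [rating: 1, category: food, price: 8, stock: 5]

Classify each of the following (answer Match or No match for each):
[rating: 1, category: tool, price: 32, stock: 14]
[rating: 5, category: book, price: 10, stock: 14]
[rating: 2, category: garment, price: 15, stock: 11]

No match, Match, Match

Every 'Match' example satisfies: rating ≥ 2. None of the 'No match' examples do.
[rating: 1, category: tool, price: 32, stock: 14] — rating = 1, hence No match.
[rating: 5, category: book, price: 10, stock: 14] — rating = 5, hence Match.
[rating: 2, category: garment, price: 15, stock: 11] — rating = 2, hence Match.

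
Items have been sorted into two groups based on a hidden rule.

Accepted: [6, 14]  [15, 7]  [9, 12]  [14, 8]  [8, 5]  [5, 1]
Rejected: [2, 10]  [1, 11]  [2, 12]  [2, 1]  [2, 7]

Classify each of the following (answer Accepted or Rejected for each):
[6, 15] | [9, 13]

Accepted, Accepted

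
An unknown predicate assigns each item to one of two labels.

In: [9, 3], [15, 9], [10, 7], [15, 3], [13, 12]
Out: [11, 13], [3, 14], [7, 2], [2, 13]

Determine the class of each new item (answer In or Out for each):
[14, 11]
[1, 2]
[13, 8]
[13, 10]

In, Out, In, In

One predicate separates the groups cleanly: first > second AND sum ≥ 12.
[14, 11] → 14 > 11, 14+11 = 25 → In.
[1, 2] → 1 < 2, 1+2 = 3 → Out.
[13, 8] → 13 > 8, 13+8 = 21 → In.
[13, 10] → 13 > 10, 13+10 = 23 → In.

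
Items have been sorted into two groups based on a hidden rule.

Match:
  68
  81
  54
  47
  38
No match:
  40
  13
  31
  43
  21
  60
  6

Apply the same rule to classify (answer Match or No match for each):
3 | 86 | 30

No match, Match, No match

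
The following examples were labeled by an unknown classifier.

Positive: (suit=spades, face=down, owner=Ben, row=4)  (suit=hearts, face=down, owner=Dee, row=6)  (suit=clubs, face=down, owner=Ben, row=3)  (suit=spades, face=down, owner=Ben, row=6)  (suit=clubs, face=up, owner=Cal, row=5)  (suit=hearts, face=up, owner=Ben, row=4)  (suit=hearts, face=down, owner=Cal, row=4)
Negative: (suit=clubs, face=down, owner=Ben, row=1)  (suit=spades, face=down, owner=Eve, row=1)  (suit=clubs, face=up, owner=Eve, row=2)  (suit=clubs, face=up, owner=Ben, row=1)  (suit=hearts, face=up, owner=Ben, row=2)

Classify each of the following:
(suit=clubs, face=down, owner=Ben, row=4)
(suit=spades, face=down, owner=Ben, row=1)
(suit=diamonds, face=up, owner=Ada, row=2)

The distinguishing property — row ≥ 3 — holds for all the 'Positive' cases and none of the 'Negative' cases.
(suit=clubs, face=down, owner=Ben, row=4) — row = 4, hence Positive. (suit=spades, face=down, owner=Ben, row=1) — row = 1, hence Negative. (suit=diamonds, face=up, owner=Ada, row=2) — row = 2, hence Negative.

Positive, Negative, Negative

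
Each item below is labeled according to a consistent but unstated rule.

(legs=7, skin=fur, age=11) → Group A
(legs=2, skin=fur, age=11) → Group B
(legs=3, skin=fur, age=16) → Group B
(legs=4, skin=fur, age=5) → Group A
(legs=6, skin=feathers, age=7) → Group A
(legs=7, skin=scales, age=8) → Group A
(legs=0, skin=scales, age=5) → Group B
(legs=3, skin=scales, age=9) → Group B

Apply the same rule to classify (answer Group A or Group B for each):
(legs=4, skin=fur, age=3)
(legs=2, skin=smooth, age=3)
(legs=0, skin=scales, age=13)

The pattern is that an item is 'Group A' exactly when: legs ≥ 4.

Group A, Group B, Group B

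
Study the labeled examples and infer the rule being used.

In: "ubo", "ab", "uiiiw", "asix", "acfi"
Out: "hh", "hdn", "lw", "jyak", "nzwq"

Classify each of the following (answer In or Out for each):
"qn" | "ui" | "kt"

Out, In, Out

The distinguishing property — starts with a vowel — holds for all the 'In' cases and none of the 'Out' cases.
"qn": starts with 'q' — does not satisfy this, so Out.
"ui": starts with 'u' — matches, so In.
"kt": starts with 'k' — does not satisfy this, so Out.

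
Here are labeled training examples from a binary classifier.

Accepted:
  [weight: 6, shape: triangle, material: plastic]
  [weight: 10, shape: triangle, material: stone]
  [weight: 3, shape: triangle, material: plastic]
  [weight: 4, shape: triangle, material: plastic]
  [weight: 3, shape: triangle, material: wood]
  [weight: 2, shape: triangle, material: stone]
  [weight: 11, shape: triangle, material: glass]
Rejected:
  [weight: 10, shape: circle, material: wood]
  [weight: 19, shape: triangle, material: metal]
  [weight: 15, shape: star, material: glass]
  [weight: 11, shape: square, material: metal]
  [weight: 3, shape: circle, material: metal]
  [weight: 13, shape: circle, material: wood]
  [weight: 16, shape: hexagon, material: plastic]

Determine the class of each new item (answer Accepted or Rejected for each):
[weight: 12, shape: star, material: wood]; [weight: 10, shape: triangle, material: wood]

The rule appears to be: shape is triangle AND weight ≤ 11.
[weight: 12, shape: star, material: wood]: shape is star, weight = 12 — does not fit, so Rejected. [weight: 10, shape: triangle, material: wood]: shape is triangle, weight = 10 — passes, so Accepted.

Rejected, Accepted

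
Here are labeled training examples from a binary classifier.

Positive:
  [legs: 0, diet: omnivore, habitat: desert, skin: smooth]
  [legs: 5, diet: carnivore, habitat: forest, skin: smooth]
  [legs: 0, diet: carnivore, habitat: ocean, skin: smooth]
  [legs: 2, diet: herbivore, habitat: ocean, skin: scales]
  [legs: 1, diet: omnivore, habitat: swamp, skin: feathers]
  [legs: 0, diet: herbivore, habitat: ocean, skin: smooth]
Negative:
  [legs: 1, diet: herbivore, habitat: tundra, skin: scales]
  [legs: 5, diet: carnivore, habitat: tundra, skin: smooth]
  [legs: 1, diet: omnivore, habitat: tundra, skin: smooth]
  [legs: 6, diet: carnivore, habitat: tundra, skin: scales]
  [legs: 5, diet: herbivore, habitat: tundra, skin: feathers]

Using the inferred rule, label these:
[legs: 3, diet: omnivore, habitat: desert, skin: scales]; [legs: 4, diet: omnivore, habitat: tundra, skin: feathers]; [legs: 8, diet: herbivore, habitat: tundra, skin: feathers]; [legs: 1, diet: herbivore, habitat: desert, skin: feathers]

Every 'Positive' example satisfies: habitat is not tundra. None of the 'Negative' examples do.
[legs: 3, diet: omnivore, habitat: desert, skin: scales]: Positive (habitat is desert).
[legs: 4, diet: omnivore, habitat: tundra, skin: feathers]: Negative (habitat is tundra).
[legs: 8, diet: herbivore, habitat: tundra, skin: feathers]: Negative (habitat is tundra).
[legs: 1, diet: herbivore, habitat: desert, skin: feathers]: Positive (habitat is desert).

Positive, Negative, Negative, Positive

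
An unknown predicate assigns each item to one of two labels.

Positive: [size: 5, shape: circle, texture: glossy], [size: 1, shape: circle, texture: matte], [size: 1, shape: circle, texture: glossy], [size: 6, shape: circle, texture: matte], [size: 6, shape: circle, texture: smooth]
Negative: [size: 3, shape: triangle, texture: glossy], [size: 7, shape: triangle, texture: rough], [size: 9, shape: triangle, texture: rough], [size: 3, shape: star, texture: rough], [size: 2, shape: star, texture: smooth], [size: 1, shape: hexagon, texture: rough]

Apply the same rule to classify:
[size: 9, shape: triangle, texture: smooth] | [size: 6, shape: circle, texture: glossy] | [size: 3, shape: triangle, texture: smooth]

Negative, Positive, Negative

Looking at the examples, the only property every 'Positive' case has and every 'Negative' case lacks is: shape is circle.
[size: 9, shape: triangle, texture: smooth]: Negative (shape is triangle).
[size: 6, shape: circle, texture: glossy]: Positive (shape is circle).
[size: 3, shape: triangle, texture: smooth]: Negative (shape is triangle).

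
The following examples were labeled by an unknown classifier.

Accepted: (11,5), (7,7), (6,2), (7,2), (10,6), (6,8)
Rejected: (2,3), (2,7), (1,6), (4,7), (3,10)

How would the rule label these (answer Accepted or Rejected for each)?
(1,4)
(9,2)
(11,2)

A rule that fits every label: first ≥ 5 — true of each 'Accepted' example, false of each 'Rejected' one.
(1,4): first 1 — lacks this property, so Rejected. (9,2): first 9 — has this property, so Accepted. (11,2): first 11 — has this property, so Accepted.

Rejected, Accepted, Accepted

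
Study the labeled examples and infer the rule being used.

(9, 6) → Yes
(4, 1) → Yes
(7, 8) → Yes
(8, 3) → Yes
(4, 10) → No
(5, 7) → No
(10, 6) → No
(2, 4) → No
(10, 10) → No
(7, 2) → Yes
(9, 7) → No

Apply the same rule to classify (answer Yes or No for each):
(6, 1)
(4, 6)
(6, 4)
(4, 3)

All 'Yes' examples share one property — sum is odd — and every 'No' example lacks it.
(6, 1) → 6+1 = 7 → Yes.
(4, 6) → 4+6 = 10 → No.
(6, 4) → 6+4 = 10 → No.
(4, 3) → 4+3 = 7 → Yes.

Yes, No, No, Yes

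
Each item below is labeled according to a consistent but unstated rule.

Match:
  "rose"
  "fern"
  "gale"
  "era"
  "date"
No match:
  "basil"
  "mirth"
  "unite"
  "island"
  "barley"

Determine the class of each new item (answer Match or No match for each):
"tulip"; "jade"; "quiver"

The distinguishing property — length ≤ 4 — holds for all the 'Match' cases and none of the 'No match' cases.
"tulip" → length 5 → No match. "jade" → length 4 → Match. "quiver" → length 6 → No match.

No match, Match, No match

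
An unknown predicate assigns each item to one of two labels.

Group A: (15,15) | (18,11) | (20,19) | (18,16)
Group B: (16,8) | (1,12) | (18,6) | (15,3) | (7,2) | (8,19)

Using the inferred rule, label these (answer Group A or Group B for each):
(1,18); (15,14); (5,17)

Group B, Group A, Group B

The pattern is that an item is 'Group A' exactly when: sum ≥ 29.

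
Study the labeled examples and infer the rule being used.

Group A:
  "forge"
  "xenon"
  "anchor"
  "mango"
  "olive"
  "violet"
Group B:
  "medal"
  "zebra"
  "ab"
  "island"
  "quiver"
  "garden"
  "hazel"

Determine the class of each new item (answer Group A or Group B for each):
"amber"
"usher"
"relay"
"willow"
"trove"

Group B, Group B, Group B, Group A, Group A

Comparing the two groups points to one rule — contains 'o'.
"amber": no 'o' — fails this test, so Group B. "usher": no 'o' — fails this test, so Group B. "relay": no 'o' — fails this test, so Group B. "willow": has 'o' — fits, so Group A. "trove": has 'o' — fits, so Group A.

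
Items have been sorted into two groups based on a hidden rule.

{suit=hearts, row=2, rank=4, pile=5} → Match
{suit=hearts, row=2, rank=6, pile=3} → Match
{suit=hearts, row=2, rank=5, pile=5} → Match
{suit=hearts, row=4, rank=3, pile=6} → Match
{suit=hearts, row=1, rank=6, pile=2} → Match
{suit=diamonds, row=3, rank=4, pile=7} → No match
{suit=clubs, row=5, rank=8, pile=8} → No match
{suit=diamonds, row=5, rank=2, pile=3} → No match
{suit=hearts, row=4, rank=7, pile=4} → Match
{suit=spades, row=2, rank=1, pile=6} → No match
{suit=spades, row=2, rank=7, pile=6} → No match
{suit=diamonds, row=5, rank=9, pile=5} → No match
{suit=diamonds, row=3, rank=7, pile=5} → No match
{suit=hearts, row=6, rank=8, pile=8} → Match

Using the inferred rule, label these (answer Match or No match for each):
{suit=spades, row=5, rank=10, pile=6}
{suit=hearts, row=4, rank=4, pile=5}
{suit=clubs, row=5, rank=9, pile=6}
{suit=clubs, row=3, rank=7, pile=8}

The rule appears to be: suit is hearts.

No match, Match, No match, No match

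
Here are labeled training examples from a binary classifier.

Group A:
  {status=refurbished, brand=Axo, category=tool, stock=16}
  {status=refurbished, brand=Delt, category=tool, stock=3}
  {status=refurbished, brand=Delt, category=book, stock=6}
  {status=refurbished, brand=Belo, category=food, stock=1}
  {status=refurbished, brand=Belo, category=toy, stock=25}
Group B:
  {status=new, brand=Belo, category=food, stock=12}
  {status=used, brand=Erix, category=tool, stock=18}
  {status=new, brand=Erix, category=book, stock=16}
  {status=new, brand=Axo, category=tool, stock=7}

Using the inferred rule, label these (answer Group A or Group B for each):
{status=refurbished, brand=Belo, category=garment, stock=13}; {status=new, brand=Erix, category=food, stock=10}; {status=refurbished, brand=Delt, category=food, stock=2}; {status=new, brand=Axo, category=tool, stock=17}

Group A, Group B, Group A, Group B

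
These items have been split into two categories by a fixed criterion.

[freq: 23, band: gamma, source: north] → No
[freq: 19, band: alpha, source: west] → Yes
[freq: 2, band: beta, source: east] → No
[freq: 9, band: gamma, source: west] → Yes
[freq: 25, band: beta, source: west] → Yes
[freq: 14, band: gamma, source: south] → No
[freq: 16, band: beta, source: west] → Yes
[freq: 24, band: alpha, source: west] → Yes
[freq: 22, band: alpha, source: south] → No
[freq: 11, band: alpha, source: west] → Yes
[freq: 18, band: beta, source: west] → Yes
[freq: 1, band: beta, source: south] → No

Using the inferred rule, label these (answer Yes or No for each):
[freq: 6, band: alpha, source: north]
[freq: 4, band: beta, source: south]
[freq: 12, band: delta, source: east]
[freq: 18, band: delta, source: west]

The classifier is using: source is west.

No, No, No, Yes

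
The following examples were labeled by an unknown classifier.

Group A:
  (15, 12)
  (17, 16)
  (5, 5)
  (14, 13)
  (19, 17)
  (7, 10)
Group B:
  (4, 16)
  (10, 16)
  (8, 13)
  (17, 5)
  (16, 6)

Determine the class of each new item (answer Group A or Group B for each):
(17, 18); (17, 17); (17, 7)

The pattern is that an item is 'Group A' exactly when: |first − second| ≤ 3.
(17, 18) → |17−18| = 1 → Group A. (17, 17) → |17−17| = 0 → Group A. (17, 7) → |17−7| = 10 → Group B.

Group A, Group A, Group B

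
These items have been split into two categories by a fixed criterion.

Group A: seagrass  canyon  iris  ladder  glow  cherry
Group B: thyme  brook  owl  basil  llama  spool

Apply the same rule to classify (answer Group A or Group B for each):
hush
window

A rule that fits every label: even length — true of each 'Group A' example, false of each 'Group B' one.
hush: Group A (length 4). window: Group A (length 6).

Group A, Group A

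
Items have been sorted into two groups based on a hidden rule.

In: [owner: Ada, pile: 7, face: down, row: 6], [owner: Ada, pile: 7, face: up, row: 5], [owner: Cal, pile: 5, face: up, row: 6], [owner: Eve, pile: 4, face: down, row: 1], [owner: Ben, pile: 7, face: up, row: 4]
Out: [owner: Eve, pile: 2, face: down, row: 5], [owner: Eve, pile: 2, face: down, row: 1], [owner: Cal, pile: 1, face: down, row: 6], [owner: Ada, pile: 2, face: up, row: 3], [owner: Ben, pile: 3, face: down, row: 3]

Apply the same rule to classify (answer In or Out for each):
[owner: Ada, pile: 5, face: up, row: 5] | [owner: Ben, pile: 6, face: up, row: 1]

The pattern is that an item is 'In' exactly when: pile ≥ 4.
[owner: Ada, pile: 5, face: up, row: 5] → pile = 5 → In.
[owner: Ben, pile: 6, face: up, row: 1] → pile = 6 → In.

In, In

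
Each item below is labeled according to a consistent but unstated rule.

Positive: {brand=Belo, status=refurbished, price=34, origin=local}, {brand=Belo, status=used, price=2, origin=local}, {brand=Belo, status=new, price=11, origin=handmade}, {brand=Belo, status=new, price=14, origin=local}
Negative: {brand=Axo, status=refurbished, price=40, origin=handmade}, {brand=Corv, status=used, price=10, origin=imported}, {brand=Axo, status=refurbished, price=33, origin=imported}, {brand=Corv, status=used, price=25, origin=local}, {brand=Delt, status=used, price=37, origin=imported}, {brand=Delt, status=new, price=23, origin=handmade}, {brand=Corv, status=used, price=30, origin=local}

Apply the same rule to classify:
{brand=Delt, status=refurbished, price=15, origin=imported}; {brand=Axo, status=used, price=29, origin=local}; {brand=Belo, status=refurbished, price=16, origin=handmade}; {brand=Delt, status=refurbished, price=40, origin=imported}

Negative, Negative, Positive, Negative

Comparing the two groups points to one rule — brand is Belo.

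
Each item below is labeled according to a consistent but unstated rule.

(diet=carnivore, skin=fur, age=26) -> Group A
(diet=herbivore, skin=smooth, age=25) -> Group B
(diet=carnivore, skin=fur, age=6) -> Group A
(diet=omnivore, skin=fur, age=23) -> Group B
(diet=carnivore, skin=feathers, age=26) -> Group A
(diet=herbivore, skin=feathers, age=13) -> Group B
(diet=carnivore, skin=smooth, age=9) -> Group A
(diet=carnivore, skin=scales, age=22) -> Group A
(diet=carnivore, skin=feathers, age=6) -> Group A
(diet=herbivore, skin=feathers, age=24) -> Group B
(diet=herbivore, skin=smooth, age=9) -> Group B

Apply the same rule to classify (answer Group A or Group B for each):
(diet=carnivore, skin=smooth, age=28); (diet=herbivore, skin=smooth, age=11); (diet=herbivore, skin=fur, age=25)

Group A, Group B, Group B

The rule appears to be: diet is carnivore.
(diet=carnivore, skin=smooth, age=28): diet is carnivore, meets the rule → Group A. (diet=herbivore, skin=smooth, age=11): diet is herbivore, doesn't qualify → Group B. (diet=herbivore, skin=fur, age=25): diet is herbivore, doesn't qualify → Group B.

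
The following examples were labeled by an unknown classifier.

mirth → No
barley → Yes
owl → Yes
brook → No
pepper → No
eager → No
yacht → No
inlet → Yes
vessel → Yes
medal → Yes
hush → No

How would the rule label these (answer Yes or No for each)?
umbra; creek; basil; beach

A rule that fits every label: contains 'l' — true of each 'Yes' example, false of each 'No' one.
umbra — no 'l', hence No. creek — no 'l', hence No. basil — has 'l', hence Yes. beach — no 'l', hence No.

No, No, Yes, No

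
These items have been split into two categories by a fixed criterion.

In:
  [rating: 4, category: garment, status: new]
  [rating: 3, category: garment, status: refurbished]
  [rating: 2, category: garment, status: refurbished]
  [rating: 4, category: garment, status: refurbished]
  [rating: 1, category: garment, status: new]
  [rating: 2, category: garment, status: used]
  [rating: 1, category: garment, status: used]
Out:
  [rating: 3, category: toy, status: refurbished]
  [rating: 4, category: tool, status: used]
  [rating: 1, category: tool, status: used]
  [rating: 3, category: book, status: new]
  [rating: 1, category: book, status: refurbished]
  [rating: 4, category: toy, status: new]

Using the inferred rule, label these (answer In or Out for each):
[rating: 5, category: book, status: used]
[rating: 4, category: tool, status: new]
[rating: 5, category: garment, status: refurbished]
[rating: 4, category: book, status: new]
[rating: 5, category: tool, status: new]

Comparing the two groups points to one rule — category is garment.
[rating: 5, category: book, status: used]: category is book — does not pass, so Out.
[rating: 4, category: tool, status: new]: category is tool — does not pass, so Out.
[rating: 5, category: garment, status: refurbished]: category is garment — satisfies this, so In.
[rating: 4, category: book, status: new]: category is book — does not pass, so Out.
[rating: 5, category: tool, status: new]: category is tool — does not pass, so Out.

Out, Out, In, Out, Out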